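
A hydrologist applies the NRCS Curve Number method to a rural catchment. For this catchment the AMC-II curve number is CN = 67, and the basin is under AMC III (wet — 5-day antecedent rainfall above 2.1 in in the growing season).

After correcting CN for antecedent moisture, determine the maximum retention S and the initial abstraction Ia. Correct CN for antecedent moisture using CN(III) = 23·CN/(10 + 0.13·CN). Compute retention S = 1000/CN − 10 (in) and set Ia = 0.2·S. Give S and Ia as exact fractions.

S = 3300/1541 in ≈ 2.141 in; Ia = 660/1541 in ≈ 0.428 in

Adjust CN=67 to AMC III: 23·67/(10 + 0.13·67) → 1541 ÷ (1871/100) = 154100/1871 ≈ 82.362
S = 1000/(154100/1871) − 10 = 3300/1541 in ≈ 2.141 in
Ia = 0.2S: 0.2·2.141 = 0.428 in (exactly 660/1541)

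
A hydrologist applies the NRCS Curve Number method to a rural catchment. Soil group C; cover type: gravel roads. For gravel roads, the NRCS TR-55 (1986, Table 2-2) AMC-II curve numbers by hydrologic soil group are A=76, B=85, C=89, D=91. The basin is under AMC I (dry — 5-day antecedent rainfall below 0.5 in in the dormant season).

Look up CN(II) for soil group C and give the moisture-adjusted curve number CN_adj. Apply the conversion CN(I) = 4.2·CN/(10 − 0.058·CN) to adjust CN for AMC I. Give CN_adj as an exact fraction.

NRCS table: gravel roads, soil group C → CN(II) = 89
Adjust CN=89 to AMC I: 4.2·89/(10 − 0.058·89) → (1869/5) ÷ (2419/500) = 186900/2419 ≈ 77.263

CN_adj = 186900/2419 ≈ 77.263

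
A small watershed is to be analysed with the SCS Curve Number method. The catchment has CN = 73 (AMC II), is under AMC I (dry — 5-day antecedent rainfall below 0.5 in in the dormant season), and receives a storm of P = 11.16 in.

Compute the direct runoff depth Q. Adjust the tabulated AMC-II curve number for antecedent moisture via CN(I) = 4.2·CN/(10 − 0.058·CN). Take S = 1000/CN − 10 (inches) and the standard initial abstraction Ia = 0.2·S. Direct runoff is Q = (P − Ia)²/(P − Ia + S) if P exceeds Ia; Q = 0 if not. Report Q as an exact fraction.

Adjust CN=73 to AMC I: 4.2·73/(10 − 0.058·73) → (1533/5) ÷ (2883/500) = 51100/961 ≈ 53.174
Max retention: S = 1000/(51100/961) − 10 = 4500/511 in (≈ 8.806 in)
Ia = 0.2·(4500/511) = 900/511 in ≈ 1.761 in
Since P=11.160 > Ia=1.761: effective rainfall P−Ia = 120069/12775 in
Runoff Q = (P−Ia)²/(P−Ia+S) = (9.399)²/(9.399+8.806) = 1601840529/330118775 ≈ 4.852 in

Q = 1601840529/330118775 in ≈ 4.852 in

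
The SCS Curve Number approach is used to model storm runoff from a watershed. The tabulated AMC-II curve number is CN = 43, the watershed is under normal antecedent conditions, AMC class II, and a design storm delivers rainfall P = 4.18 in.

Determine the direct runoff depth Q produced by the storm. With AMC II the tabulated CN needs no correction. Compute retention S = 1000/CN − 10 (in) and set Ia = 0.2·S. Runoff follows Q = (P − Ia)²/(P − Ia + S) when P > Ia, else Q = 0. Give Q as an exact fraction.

CN(II) = 43; AMC II needs no correction.
Retention S: 1000/CN − 10 with CN=43.000 → S = 570/43 ≈ 13.256 in
Ia = 0.2S: 0.2·13.256 = 2.651 in (exactly 114/43)
P − Ia = 4.180 − 2.651 = 3287/2150 ≈ 1.529 in (> 0, runoff occurs)
Runoff Q = (P−Ia)²/(P−Ia+S) = (1.529)²/(1.529+13.256) = 568651/3596950 ≈ 0.158 in

Q = 568651/3596950 in ≈ 0.158 in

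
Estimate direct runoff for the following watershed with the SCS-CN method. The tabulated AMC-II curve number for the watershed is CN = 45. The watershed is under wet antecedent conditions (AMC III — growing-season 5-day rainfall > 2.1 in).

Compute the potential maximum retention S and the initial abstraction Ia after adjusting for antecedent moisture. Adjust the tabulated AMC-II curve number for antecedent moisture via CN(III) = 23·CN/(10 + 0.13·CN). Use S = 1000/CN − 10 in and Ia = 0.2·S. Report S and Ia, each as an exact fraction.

Adjust CN=45 to AMC III: 23·45/(10 + 0.13·45) → 1035 ÷ (317/20) = 20700/317 ≈ 65.300
Max retention: S = 1000/(20700/317) − 10 = 1100/207 in (≈ 5.314 in)
Initial abstraction Ia = S/5 = (1100/207)/5 = 220/207 ≈ 1.063 in

S = 1100/207 in ≈ 5.314 in; Ia = 220/207 in ≈ 1.063 in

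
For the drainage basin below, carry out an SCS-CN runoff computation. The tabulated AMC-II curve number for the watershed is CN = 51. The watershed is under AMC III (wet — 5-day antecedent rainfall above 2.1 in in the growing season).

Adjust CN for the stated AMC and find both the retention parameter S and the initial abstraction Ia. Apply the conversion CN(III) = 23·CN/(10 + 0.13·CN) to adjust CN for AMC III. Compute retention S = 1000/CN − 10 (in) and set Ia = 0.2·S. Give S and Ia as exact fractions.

CN(III) from CN(II)=51: (23·51)/(10 + 0.13·51) = 117300/1663 ≈ 70.535
S = 1000/(117300/1663) − 10 = 4900/1173 in ≈ 4.177 in
Ia = 0.2S: 0.2·4.177 = 0.835 in (exactly 980/1173)

S = 4900/1173 in ≈ 4.177 in; Ia = 980/1173 in ≈ 0.835 in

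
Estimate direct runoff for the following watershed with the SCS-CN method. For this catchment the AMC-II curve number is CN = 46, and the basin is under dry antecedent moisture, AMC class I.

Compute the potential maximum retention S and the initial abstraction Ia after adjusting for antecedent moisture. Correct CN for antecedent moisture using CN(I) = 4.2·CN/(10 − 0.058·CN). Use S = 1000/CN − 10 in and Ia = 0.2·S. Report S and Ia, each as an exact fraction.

Adjust CN=46 to AMC I: 4.2·46/(10 − 0.058·46) → (966/5) ÷ (1833/250) = 16100/611 ≈ 26.350
Retention S: 1000/CN − 10 with CN=26.350 → S = 4500/161 ≈ 27.950 in
Ia = 0.2S: 0.2·27.950 = 5.590 in (exactly 900/161)

S = 4500/161 in ≈ 27.950 in; Ia = 900/161 in ≈ 5.590 in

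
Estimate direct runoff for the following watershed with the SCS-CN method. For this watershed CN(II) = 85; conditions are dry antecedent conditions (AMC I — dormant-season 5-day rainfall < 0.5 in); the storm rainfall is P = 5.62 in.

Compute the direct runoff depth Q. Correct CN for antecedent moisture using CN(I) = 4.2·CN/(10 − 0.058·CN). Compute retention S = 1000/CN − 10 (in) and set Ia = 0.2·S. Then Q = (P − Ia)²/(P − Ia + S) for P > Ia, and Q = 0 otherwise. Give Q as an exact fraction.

Dry (AMC I): CN(I) = 4.2·85/(10 − 0.058·85) = 357/(507/100) = 11900/169 ≈ 70.414
Retention S: 1000/CN − 10 with CN=70.414 → S = 500/119 ≈ 4.202 in
Ia = 0.2S: 0.2·4.202 = 0.840 in (exactly 100/119)
P − Ia = 5.620 − 0.840 = 28439/5950 ≈ 4.780 in (> 0, runoff occurs)
Q: (28439/5950)² ÷ (53439/5950) = 808776721/317962050 in (≈ 2.544 in)

Q = 808776721/317962050 in ≈ 2.544 in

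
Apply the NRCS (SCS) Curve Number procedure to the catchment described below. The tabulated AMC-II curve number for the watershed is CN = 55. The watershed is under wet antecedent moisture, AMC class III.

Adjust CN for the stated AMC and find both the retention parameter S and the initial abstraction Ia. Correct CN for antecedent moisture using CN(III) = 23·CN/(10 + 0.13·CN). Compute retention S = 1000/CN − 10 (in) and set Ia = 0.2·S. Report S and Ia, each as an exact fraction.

S = 900/253 in ≈ 3.557 in; Ia = 180/253 in ≈ 0.711 in

CN(III) from CN(II)=55: (23·55)/(10 + 0.13·55) = 25300/343 ≈ 73.761
Max retention: S = 1000/(25300/343) − 10 = 900/253 in (≈ 3.557 in)
Ia = 0.2S: 0.2·3.557 = 0.711 in (exactly 180/253)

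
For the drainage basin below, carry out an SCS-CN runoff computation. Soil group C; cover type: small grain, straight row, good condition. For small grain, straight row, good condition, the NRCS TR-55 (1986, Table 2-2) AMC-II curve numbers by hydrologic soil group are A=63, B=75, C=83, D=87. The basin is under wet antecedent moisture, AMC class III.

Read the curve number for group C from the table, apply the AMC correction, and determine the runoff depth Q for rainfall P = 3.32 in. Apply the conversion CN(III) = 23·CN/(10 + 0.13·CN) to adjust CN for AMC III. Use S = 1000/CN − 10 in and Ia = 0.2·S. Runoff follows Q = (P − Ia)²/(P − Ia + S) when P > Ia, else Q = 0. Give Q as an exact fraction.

Q = 22484102809/9184533075 in ≈ 2.448 in

NRCS table: small grain, straight row, good condition, soil group C → CN(II) = 83
CN(III) from CN(II)=83: (23·83)/(10 + 0.13·83) = 190900/2079 ≈ 91.823
Retention S: 1000/CN − 10 with CN=91.823 → S = 1700/1909 ≈ 0.891 in
Initial abstraction Ia = S/5 = (1700/1909)/5 = 340/1909 ≈ 0.178 in
Excess rainfall: 3.320 − 0.178 = 3.142 in; P > Ia so Q > 0
Runoff Q = (P−Ia)²/(P−Ia+S) = (3.142)²/(3.142+0.891) = 22484102809/9184533075 ≈ 2.448 in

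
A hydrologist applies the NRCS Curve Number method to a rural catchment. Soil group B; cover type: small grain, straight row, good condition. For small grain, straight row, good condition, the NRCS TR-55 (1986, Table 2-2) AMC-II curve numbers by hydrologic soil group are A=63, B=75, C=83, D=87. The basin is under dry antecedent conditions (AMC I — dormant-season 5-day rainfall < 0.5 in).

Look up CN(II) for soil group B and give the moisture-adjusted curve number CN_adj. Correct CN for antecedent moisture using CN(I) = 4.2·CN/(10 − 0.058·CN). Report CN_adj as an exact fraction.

NRCS table: small grain, straight row, good condition, soil group B → CN(II) = 75
Adjust CN=75 to AMC I: 4.2·75/(10 − 0.058·75) → 315 ÷ (113/20) = 6300/113 ≈ 55.752

CN_adj = 6300/113 ≈ 55.752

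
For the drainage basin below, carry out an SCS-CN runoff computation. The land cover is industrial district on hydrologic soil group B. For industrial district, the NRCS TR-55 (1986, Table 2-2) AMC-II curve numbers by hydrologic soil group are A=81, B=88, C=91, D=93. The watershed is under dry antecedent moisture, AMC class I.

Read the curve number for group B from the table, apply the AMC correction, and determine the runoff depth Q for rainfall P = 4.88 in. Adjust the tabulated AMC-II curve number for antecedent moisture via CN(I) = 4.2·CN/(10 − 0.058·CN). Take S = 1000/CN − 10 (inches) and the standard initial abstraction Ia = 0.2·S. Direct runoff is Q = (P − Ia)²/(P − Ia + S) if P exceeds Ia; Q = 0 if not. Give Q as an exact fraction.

Q = 33162368/13854225 in ≈ 2.394 in

NRCS table: industrial district, soil group B → CN(II) = 88
Adjust CN=88 to AMC I: 4.2·88/(10 − 0.058·88) → (1848/5) ÷ (612/125) = 3850/51 ≈ 75.490
S = 1000/(3850/51) − 10 = 250/77 in ≈ 3.247 in
Ia = 0.2S: 0.2·3.247 = 0.649 in (exactly 50/77)
Since P=4.880 > Ia=0.649: effective rainfall P−Ia = 8144/1925 in
Runoff Q = (P−Ia)²/(P−Ia+S) = (4.231)²/(4.231+3.247) = 33162368/13854225 ≈ 2.394 in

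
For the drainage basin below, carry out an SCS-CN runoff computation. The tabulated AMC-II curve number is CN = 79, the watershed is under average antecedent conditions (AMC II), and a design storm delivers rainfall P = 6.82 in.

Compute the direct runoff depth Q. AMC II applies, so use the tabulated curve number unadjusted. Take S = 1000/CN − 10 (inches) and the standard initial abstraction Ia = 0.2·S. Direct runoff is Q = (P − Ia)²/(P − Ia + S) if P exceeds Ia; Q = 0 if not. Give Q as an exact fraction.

AMC II — tabulated CN = 79 applies directly.
Max retention: S = 1000/79 − 10 = 210/79 in (≈ 2.658 in)
Initial abstraction Ia = S/5 = (210/79)/5 = 42/79 ≈ 0.532 in
Excess rainfall: 6.820 − 0.532 = 6.288 in; P > Ia so Q > 0
Q = (24839/3950)²/((24839/3950) + 210/79) = (616975921/15602500)/(35339/3950) = 616975921/139589050 in ≈ 4.420 in

Q = 616975921/139589050 in ≈ 4.420 in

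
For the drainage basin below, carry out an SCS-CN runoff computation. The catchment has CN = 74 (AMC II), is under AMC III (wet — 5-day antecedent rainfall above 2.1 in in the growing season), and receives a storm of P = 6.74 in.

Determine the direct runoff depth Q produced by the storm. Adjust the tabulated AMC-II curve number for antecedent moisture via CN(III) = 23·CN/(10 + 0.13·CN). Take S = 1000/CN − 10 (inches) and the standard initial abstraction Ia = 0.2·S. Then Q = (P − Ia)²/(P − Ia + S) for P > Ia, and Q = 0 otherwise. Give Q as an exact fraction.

Adjust CN=74 to AMC III: 23·74/(10 + 0.13·74) → 1702 ÷ (981/50) = 85100/981 ≈ 86.748
S = 1000/(85100/981) − 10 = 1300/851 in ≈ 1.528 in
Initial abstraction Ia = S/5 = (1300/851)/5 = 260/851 ≈ 0.306 in
P − Ia = 6.740 − 0.306 = 273787/42550 ≈ 6.434 in (> 0, runoff occurs)
Runoff Q = (P−Ia)²/(P−Ia+S) = (6.434)²/(6.434+1.528) = 74959321369/14415386850 ≈ 5.200 in

Q = 74959321369/14415386850 in ≈ 5.200 in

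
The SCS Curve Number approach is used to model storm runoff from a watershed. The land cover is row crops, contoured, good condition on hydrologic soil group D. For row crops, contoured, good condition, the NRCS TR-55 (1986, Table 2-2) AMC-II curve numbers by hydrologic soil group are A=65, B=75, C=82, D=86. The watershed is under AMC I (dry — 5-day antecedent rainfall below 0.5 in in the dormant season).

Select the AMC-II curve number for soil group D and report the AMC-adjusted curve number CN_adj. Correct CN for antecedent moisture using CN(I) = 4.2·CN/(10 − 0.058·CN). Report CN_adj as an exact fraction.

NRCS table: row crops, contoured, good condition, soil group D → CN(II) = 86
Dry (AMC I): CN(I) = 4.2·86/(10 − 0.058·86) = (1806/5)/(1253/250) = 12900/179 ≈ 72.067

CN_adj = 12900/179 ≈ 72.067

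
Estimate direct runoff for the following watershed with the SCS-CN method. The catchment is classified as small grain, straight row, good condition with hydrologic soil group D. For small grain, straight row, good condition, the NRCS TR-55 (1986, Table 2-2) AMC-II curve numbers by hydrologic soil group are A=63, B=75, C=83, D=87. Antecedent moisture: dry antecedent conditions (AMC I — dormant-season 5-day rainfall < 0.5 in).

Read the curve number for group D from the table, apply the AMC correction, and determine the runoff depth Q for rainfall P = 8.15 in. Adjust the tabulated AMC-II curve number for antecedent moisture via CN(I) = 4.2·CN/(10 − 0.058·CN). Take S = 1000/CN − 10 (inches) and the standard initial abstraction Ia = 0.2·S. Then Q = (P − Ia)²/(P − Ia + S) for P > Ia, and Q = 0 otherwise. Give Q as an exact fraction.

Q = 73875783601/14681808540 in ≈ 5.032 in

NRCS table: small grain, straight row, good condition, soil group D → CN(II) = 87
CN(I) from CN(II)=87: (4.2·87)/(10 − 0.058·87) = 182700/2477 ≈ 73.759
Retention S: 1000/CN − 10 with CN=73.759 → S = 6500/1827 ≈ 3.558 in
Ia = 0.2S: 0.2·3.558 = 0.712 in (exactly 1300/1827)
Excess rainfall: 8.150 − 0.712 = 7.438 in; P > Ia so Q > 0
Q = (271801/36540)²/((271801/36540) + 6500/1827) = (73875783601/1335171600)/(401801/36540) = 73875783601/14681808540 in ≈ 5.032 in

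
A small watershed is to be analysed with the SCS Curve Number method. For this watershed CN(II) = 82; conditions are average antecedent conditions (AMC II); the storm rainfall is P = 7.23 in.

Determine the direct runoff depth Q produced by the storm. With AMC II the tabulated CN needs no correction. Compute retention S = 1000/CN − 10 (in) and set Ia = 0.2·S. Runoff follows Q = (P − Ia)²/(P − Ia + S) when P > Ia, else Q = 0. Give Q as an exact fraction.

CN(II) = 82; AMC II needs no correction.
Max retention: S = 1000/82 − 10 = 90/41 in (≈ 2.195 in)
Initial abstraction Ia = S/5 = (90/41)/5 = 18/41 ≈ 0.439 in
Excess rainfall: 7.230 − 0.439 = 6.791 in; P > Ia so Q > 0
Q: (27843/4100)² ÷ (36843/4100) = 258410883/50352100 in (≈ 5.132 in)

Q = 258410883/50352100 in ≈ 5.132 in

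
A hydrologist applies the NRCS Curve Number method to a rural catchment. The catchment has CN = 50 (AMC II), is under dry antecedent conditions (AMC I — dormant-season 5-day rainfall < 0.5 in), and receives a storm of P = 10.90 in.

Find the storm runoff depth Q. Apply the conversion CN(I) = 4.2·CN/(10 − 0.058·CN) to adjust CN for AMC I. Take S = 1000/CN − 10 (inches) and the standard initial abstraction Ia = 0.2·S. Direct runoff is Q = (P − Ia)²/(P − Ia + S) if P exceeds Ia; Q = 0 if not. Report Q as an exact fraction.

Q = 1661521/1320690 in ≈ 1.258 in

CN(I) from CN(II)=50: (4.2·50)/(10 − 0.058·50) = 2100/71 ≈ 29.577
Max retention: S = 1000/(2100/71) − 10 = 500/21 in (≈ 23.810 in)
Ia = 0.2·(500/21) = 100/21 in ≈ 4.762 in
P − Ia = 10.900 − 4.762 = 1289/210 ≈ 6.138 in (> 0, runoff occurs)
Q: (1289/210)² ÷ (6289/210) = 1661521/1320690 in (≈ 1.258 in)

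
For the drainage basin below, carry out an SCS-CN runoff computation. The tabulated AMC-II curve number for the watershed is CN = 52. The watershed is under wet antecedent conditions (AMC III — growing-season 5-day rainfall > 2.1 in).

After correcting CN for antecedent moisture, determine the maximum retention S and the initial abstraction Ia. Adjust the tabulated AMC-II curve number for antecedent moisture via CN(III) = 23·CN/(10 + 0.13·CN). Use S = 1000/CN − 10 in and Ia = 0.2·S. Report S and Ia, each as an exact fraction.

Adjust CN=52 to AMC III: 23·52/(10 + 0.13·52) → 1196 ÷ (419/25) = 29900/419 ≈ 71.360
S = 1000/(29900/419) − 10 = 1200/299 in ≈ 4.013 in
Ia = 0.2S: 0.2·4.013 = 0.803 in (exactly 240/299)

S = 1200/299 in ≈ 4.013 in; Ia = 240/299 in ≈ 0.803 in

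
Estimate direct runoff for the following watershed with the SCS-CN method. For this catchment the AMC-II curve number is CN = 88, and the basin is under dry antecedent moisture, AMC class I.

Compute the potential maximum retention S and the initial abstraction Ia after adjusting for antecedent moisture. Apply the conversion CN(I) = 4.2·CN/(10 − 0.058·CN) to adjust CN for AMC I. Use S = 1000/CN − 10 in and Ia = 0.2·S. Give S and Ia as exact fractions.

CN(I) from CN(II)=88: (4.2·88)/(10 − 0.058·88) = 3850/51 ≈ 75.490
Retention S: 1000/CN − 10 with CN=75.490 → S = 250/77 ≈ 3.247 in
Ia = 0.2S: 0.2·3.247 = 0.649 in (exactly 50/77)

S = 250/77 in ≈ 3.247 in; Ia = 50/77 in ≈ 0.649 in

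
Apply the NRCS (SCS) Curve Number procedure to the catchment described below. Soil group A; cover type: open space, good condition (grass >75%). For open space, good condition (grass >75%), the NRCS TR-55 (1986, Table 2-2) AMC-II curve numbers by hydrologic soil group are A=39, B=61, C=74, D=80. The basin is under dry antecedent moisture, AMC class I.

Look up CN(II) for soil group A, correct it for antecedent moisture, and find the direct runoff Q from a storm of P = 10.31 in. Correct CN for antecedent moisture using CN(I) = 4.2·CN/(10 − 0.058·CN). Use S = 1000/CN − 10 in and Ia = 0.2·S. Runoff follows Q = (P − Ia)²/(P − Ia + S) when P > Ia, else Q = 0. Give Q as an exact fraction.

Q = 54938203321/268991459100 in ≈ 0.204 in

NRCS table: open space, good condition (grass >75%), soil group A → CN(II) = 39
Adjust CN=39 to AMC I: 4.2·39/(10 − 0.058·39) → (819/5) ÷ (3869/500) = 81900/3869 ≈ 21.168
S = 1000/(81900/3869) − 10 = 30500/819 in ≈ 37.241 in
Initial abstraction Ia = S/5 = (30500/819)/5 = 6100/819 ≈ 7.448 in
Excess rainfall: 10.310 − 7.448 = 2.862 in; P > Ia so Q > 0
Q: (234389/81900)² ÷ (3284389/81900) = 54938203321/268991459100 in (≈ 0.204 in)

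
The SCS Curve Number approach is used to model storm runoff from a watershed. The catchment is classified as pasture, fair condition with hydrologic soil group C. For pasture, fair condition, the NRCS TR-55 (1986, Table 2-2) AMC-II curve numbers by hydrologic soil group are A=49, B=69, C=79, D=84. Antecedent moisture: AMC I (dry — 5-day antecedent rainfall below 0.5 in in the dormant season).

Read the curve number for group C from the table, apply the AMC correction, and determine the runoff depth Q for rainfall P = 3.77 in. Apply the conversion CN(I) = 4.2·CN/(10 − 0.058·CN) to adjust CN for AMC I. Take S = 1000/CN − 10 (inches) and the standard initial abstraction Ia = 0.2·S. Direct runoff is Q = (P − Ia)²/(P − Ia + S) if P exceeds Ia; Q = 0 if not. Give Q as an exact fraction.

Q = 391367089/551285700 in ≈ 0.710 in

NRCS table: pasture, fair condition, soil group C → CN(II) = 79
CN(I) from CN(II)=79: (4.2·79)/(10 − 0.058·79) = 7900/129 ≈ 61.240
S = 1000/(7900/129) − 10 = 500/79 in ≈ 6.329 in
Ia = 0.2·(500/79) = 100/79 in ≈ 1.266 in
Excess rainfall: 3.770 − 1.266 = 2.504 in; P > Ia so Q > 0
Runoff Q = (P−Ia)²/(P−Ia+S) = (2.504)²/(2.504+6.329) = 391367089/551285700 ≈ 0.710 in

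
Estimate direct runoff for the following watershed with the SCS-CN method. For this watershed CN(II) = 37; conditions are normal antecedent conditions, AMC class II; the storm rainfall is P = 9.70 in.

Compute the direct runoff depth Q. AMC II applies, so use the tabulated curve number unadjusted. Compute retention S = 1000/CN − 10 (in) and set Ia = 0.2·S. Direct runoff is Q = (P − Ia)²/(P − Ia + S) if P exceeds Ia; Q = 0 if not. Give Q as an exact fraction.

CN(II) = 37; AMC II needs no correction.
Max retention: S = 1000/37 − 10 = 630/37 in (≈ 17.027 in)
Ia = 0.2·(630/37) = 126/37 in ≈ 3.405 in
P − Ia = 9.700 − 3.405 = 2329/370 ≈ 6.295 in (> 0, runoff occurs)
Q: (2329/370)² ÷ (8629/370) = 5424241/3192730 in (≈ 1.699 in)

Q = 5424241/3192730 in ≈ 1.699 in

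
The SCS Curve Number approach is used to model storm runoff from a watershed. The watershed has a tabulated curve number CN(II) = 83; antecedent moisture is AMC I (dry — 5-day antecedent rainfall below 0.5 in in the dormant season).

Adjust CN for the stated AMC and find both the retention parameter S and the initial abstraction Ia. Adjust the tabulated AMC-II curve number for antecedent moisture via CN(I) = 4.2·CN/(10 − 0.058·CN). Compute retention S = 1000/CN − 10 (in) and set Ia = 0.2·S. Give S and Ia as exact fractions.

S = 8500/1743 in ≈ 4.877 in; Ia = 1700/1743 in ≈ 0.975 in

CN(I) from CN(II)=83: (4.2·83)/(10 − 0.058·83) = 174300/2593 ≈ 67.219
Retention S: 1000/CN − 10 with CN=67.219 → S = 8500/1743 ≈ 4.877 in
Ia = 0.2·(8500/1743) = 1700/1743 in ≈ 0.975 in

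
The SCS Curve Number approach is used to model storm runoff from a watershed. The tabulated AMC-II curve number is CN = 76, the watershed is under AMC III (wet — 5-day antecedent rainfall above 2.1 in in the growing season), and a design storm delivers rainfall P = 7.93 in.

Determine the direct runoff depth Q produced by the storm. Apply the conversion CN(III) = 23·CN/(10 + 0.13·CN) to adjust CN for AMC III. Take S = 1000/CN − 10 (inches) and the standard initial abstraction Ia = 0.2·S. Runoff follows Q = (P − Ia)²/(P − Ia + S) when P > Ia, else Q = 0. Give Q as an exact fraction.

CN(III) from CN(II)=76: (23·76)/(10 + 0.13·76) = 43700/497 ≈ 87.928
S = 1000/(43700/497) − 10 = 600/437 in ≈ 1.373 in
Ia = 0.2·(600/437) = 120/437 in ≈ 0.275 in
P − Ia = 7.930 − 0.275 = 334541/43700 ≈ 7.655 in (> 0, runoff occurs)
Q: (334541/43700)² ÷ (394541/43700) = 111917680681/17241441700 in (≈ 6.491 in)

Q = 111917680681/17241441700 in ≈ 6.491 in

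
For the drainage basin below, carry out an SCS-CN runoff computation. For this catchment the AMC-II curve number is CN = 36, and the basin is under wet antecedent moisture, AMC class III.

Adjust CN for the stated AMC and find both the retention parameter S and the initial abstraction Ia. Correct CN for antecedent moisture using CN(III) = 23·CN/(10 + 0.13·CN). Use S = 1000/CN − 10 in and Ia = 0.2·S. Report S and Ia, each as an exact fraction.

S = 1600/207 in ≈ 7.729 in; Ia = 320/207 in ≈ 1.546 in

CN(III) from CN(II)=36: (23·36)/(10 + 0.13·36) = 20700/367 ≈ 56.403
Retention S: 1000/CN − 10 with CN=56.403 → S = 1600/207 ≈ 7.729 in
Initial abstraction Ia = S/5 = (1600/207)/5 = 320/207 ≈ 1.546 in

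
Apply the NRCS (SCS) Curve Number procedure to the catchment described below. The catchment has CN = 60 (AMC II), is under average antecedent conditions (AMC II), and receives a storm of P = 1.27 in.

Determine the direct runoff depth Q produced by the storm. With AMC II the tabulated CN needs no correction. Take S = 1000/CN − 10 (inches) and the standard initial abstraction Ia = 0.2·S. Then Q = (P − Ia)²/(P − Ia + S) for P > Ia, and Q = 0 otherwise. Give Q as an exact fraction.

Q = 0 in ≈ 0.000 in

Average conditions: CN = 60 (no AMC adjustment).
S = 1000/60 − 10 = 20/3 in ≈ 6.667 in
Ia = 0.2S: 0.2·6.667 = 1.333 in (exactly 4/3)
P = 1.270 ≤ Ia = 1.333 in: entire storm abstracted, Q = 0.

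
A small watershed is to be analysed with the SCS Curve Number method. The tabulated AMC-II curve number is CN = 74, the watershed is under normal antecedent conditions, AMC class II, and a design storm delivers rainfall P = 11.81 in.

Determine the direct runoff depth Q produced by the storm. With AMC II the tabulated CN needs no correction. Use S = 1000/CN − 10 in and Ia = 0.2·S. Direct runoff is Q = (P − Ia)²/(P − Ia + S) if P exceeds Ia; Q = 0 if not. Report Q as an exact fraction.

Q = 1688963409/200158900 in ≈ 8.438 in

Average conditions: CN = 74 (no AMC adjustment).
Retention S: 1000/CN − 10 with CN=74.000 → S = 130/37 ≈ 3.514 in
Ia = 0.2S: 0.2·3.514 = 0.703 in (exactly 26/37)
Excess rainfall: 11.810 − 0.703 = 11.107 in; P > Ia so Q > 0
Q = (41097/3700)²/((41097/3700) + 130/37) = (1688963409/13690000)/(54097/3700) = 1688963409/200158900 in ≈ 8.438 in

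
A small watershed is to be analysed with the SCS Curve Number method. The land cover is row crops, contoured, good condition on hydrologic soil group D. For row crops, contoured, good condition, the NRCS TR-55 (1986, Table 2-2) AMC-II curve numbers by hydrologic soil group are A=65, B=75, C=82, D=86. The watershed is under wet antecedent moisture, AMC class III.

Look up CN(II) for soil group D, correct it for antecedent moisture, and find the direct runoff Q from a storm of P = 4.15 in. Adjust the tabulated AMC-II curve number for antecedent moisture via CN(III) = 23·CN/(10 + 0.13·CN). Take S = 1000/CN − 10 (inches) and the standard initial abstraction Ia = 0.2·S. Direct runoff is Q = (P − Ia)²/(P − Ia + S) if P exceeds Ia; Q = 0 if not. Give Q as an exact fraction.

NRCS table: row crops, contoured, good condition, soil group D → CN(II) = 86
Wet (AMC III): CN(III) = 23·86/(10 + 0.13·86) = 1978/(1059/50) = 98900/1059 ≈ 93.390
Max retention: S = 1000/(98900/1059) − 10 = 700/989 in (≈ 0.708 in)
Initial abstraction Ia = S/5 = (700/989)/5 = 140/989 ≈ 0.142 in
P − Ia = 4.150 − 0.142 = 79287/19780 ≈ 4.008 in (> 0, runoff occurs)
Q = (79287/19780)²/((79287/19780) + 700/989) = (6286428369/391248400)/(93287/19780) = 6286428369/1845216860 in ≈ 3.407 in

Q = 6286428369/1845216860 in ≈ 3.407 in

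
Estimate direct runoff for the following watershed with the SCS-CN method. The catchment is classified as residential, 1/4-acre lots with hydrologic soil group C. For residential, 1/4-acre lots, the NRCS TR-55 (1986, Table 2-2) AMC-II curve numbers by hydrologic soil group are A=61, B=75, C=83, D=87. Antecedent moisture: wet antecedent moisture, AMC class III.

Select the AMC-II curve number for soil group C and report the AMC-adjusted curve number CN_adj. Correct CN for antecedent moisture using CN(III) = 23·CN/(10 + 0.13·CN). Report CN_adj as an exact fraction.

NRCS table: residential, 1/4-acre lots, soil group C → CN(II) = 83
Adjust CN=83 to AMC III: 23·83/(10 + 0.13·83) → 1909 ÷ (2079/100) = 190900/2079 ≈ 91.823

CN_adj = 190900/2079 ≈ 91.823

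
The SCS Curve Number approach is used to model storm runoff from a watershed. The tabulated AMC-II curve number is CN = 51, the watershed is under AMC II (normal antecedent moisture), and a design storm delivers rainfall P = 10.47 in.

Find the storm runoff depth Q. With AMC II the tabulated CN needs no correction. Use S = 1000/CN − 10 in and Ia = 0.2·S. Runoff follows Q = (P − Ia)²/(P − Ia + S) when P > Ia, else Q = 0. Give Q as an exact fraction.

CN(II) = 51; AMC II needs no correction.
Retention S: 1000/CN − 10 with CN=51.000 → S = 490/51 ≈ 9.608 in
Ia = 0.2·(490/51) = 98/51 in ≈ 1.922 in
Excess rainfall: 10.470 − 1.922 = 8.548 in; P > Ia so Q > 0
Q = (43597/5100)²/((43597/5100) + 490/51) = (1900698409/26010000)/(92597/5100) = 1900698409/472244700 in ≈ 4.025 in

Q = 1900698409/472244700 in ≈ 4.025 in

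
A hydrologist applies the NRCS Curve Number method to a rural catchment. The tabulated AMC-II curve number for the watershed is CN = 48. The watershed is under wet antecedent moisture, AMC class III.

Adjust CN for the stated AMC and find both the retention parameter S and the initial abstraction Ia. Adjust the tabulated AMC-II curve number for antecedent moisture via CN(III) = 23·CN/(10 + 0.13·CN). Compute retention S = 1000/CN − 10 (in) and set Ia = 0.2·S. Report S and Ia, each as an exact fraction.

S = 325/69 in ≈ 4.710 in; Ia = 65/69 in ≈ 0.942 in

Adjust CN=48 to AMC III: 23·48/(10 + 0.13·48) → 1104 ÷ (406/25) = 13800/203 ≈ 67.980
Retention S: 1000/CN − 10 with CN=67.980 → S = 325/69 ≈ 4.710 in
Ia = 0.2·(325/69) = 65/69 in ≈ 0.942 in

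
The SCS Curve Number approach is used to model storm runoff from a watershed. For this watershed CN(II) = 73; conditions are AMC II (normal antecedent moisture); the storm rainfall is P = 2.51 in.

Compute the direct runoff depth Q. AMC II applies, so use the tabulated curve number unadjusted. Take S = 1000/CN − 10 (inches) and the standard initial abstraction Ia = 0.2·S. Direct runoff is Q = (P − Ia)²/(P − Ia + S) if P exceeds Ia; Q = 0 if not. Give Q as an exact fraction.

CN(II) = 73; AMC II needs no correction.
Max retention: S = 1000/73 − 10 = 270/73 in (≈ 3.699 in)
Ia = 0.2·(270/73) = 54/73 in ≈ 0.740 in
P − Ia = 2.510 − 0.740 = 12923/7300 ≈ 1.770 in (> 0, runoff occurs)
Q: (12923/7300)² ÷ (39923/7300) = 167003929/291437900 in (≈ 0.573 in)

Q = 167003929/291437900 in ≈ 0.573 in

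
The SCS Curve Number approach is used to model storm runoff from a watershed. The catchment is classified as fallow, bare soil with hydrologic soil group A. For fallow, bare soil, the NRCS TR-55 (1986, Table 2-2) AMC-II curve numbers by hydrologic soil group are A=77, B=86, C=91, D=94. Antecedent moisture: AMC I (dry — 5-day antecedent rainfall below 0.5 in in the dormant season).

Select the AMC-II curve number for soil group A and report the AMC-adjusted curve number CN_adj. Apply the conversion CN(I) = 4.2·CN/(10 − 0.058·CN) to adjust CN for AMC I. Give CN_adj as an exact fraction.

CN_adj = 161700/2767 ≈ 58.439

NRCS table: fallow, bare soil, soil group A → CN(II) = 77
Dry (AMC I): CN(I) = 4.2·77/(10 − 0.058·77) = (1617/5)/(2767/500) = 161700/2767 ≈ 58.439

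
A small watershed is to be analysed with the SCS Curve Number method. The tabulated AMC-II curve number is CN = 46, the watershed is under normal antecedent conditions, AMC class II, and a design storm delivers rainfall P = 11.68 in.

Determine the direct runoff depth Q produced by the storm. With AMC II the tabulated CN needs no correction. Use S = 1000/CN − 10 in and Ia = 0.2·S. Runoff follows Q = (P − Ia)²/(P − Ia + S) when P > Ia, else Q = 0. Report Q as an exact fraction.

AMC II — tabulated CN = 46 applies directly.
Max retention: S = 1000/46 − 10 = 270/23 in (≈ 11.739 in)
Ia = 0.2S: 0.2·11.739 = 2.348 in (exactly 54/23)
P − Ia = 11.680 − 2.348 = 5366/575 ≈ 9.332 in (> 0, runoff occurs)
Q: (5366/575)² ÷ (12116/575) = 7198489/1741675 in (≈ 4.133 in)

Q = 7198489/1741675 in ≈ 4.133 in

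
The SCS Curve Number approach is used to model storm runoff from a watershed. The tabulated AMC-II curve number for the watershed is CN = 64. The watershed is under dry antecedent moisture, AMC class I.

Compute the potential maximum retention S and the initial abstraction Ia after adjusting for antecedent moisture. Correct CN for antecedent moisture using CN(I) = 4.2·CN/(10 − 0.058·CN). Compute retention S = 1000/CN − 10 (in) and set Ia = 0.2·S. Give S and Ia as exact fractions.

S = 375/28 in ≈ 13.393 in; Ia = 75/28 in ≈ 2.679 in

CN(I) from CN(II)=64: (4.2·64)/(10 − 0.058·64) = 5600/131 ≈ 42.748
S = 1000/(5600/131) − 10 = 375/28 in ≈ 13.393 in
Ia = 0.2S: 0.2·13.393 = 2.679 in (exactly 75/28)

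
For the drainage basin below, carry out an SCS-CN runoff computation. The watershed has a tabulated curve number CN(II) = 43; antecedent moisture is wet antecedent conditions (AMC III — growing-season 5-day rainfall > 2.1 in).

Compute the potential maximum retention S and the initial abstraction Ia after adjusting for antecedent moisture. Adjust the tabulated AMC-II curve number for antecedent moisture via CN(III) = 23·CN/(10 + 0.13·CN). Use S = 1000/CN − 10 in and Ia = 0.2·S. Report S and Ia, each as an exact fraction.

S = 5700/989 in ≈ 5.763 in; Ia = 1140/989 in ≈ 1.153 in

CN(III) from CN(II)=43: (23·43)/(10 + 0.13·43) = 98900/1559 ≈ 63.438
Max retention: S = 1000/(98900/1559) − 10 = 5700/989 in (≈ 5.763 in)
Initial abstraction Ia = S/5 = (5700/989)/5 = 1140/989 ≈ 1.153 in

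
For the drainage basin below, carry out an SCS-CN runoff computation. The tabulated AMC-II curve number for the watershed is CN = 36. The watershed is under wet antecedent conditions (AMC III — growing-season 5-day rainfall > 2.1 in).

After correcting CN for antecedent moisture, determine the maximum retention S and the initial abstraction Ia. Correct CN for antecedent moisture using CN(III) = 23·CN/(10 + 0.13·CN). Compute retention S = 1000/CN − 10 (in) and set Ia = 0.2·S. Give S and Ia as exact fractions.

Adjust CN=36 to AMC III: 23·36/(10 + 0.13·36) → 828 ÷ (367/25) = 20700/367 ≈ 56.403
Max retention: S = 1000/(20700/367) − 10 = 1600/207 in (≈ 7.729 in)
Ia = 0.2S: 0.2·7.729 = 1.546 in (exactly 320/207)

S = 1600/207 in ≈ 7.729 in; Ia = 320/207 in ≈ 1.546 in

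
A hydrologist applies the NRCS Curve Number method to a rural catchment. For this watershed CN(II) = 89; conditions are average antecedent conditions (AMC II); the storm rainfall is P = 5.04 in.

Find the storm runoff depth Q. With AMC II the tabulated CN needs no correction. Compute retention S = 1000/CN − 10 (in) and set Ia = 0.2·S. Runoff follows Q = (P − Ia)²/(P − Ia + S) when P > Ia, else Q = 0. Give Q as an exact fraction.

Average conditions: CN = 89 (no AMC adjustment).
S = 1000/89 − 10 = 110/89 in ≈ 1.236 in
Ia = 0.2S: 0.2·1.236 = 0.247 in (exactly 22/89)
P − Ia = 5.040 − 0.247 = 10664/2225 ≈ 4.793 in (> 0, runoff occurs)
Runoff Q = (P−Ia)²/(P−Ia+S) = (4.793)²/(4.793+1.236) = 56860448/14923075 ≈ 3.810 in

Q = 56860448/14923075 in ≈ 3.810 in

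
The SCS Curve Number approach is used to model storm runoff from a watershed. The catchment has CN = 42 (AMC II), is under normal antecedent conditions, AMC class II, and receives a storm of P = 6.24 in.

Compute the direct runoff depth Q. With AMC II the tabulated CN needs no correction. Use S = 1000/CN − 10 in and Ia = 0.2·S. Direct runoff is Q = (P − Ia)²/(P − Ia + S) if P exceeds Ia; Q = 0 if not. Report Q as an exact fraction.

AMC II — tabulated CN = 42 applies directly.
S = 1000/42 − 10 = 290/21 in ≈ 13.810 in
Ia = 0.2S: 0.2·13.810 = 2.762 in (exactly 58/21)
Excess rainfall: 6.240 − 2.762 = 3.478 in; P > Ia so Q > 0
Q: (1826/525)² ÷ (9076/525) = 833569/1191225 in (≈ 0.700 in)

Q = 833569/1191225 in ≈ 0.700 in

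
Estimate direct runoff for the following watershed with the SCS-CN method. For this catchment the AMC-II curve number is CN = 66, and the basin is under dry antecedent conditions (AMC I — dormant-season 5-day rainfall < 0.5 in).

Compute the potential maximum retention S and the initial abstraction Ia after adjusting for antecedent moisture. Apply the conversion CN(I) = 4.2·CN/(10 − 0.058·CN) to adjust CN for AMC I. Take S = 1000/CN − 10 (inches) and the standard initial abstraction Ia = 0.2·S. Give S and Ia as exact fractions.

S = 8500/693 in ≈ 12.266 in; Ia = 1700/693 in ≈ 2.453 in

Adjust CN=66 to AMC I: 4.2·66/(10 − 0.058·66) → (1386/5) ÷ (1543/250) = 69300/1543 ≈ 44.913
S = 1000/(69300/1543) − 10 = 8500/693 in ≈ 12.266 in
Ia = 0.2S: 0.2·12.266 = 2.453 in (exactly 1700/693)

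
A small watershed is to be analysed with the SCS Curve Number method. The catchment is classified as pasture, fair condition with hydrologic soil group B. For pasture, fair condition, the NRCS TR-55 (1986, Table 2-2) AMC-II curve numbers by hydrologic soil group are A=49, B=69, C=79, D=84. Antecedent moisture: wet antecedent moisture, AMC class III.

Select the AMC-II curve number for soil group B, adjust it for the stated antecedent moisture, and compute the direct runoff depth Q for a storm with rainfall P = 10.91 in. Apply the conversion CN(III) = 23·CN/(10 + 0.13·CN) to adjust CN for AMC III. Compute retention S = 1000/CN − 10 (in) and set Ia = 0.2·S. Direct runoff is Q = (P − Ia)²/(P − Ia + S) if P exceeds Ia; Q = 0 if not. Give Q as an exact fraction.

NRCS table: pasture, fair condition, soil group B → CN(II) = 69
Wet (AMC III): CN(III) = 23·69/(10 + 0.13·69) = 1587/(1897/100) = 158700/1897 ≈ 83.658
Retention S: 1000/CN − 10 with CN=83.658 → S = 3100/1587 ≈ 1.953 in
Ia = 0.2S: 0.2·1.953 = 0.391 in (exactly 620/1587)
P − Ia = 10.910 − 0.391 = 1669417/158700 ≈ 10.519 in (> 0, runoff occurs)
Runoff Q = (P−Ia)²/(P−Ia+S) = (10.519)²/(10.519+1.953) = 2786953119889/314133477900 ≈ 8.872 in

Q = 2786953119889/314133477900 in ≈ 8.872 in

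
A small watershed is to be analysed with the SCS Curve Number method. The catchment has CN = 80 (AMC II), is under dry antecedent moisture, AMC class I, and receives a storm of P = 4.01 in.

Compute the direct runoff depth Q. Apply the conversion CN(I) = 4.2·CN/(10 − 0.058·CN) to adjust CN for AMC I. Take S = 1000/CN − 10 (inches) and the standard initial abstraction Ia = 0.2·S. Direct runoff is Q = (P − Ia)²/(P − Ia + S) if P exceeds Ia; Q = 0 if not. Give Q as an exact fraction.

Q = 35058241/38684100 in ≈ 0.906 in

CN(I) from CN(II)=80: (4.2·80)/(10 − 0.058·80) = 4200/67 ≈ 62.687
Retention S: 1000/CN − 10 with CN=62.687 → S = 125/21 ≈ 5.952 in
Ia = 0.2·(125/21) = 25/21 in ≈ 1.190 in
P − Ia = 4.010 − 1.190 = 5921/2100 ≈ 2.820 in (> 0, runoff occurs)
Q: (5921/2100)² ÷ (18421/2100) = 35058241/38684100 in (≈ 0.906 in)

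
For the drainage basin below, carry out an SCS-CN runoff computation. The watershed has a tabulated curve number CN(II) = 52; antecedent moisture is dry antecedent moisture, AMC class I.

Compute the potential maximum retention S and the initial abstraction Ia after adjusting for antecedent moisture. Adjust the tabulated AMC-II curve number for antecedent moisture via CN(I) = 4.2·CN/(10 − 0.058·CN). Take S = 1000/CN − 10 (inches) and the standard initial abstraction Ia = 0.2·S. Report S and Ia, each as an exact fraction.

CN(I) from CN(II)=52: (4.2·52)/(10 − 0.058·52) = 9100/291 ≈ 31.271
S = 1000/(9100/291) − 10 = 2000/91 in ≈ 21.978 in
Initial abstraction Ia = S/5 = (2000/91)/5 = 400/91 ≈ 4.396 in

S = 2000/91 in ≈ 21.978 in; Ia = 400/91 in ≈ 4.396 in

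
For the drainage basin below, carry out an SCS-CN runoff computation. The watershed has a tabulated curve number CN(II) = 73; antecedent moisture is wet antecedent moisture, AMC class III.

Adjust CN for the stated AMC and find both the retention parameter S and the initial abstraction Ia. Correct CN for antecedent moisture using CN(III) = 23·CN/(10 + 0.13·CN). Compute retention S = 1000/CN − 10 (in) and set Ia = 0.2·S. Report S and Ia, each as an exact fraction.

S = 2700/1679 in ≈ 1.608 in; Ia = 540/1679 in ≈ 0.322 in

Adjust CN=73 to AMC III: 23·73/(10 + 0.13·73) → 1679 ÷ (1949/100) = 167900/1949 ≈ 86.147
S = 1000/(167900/1949) − 10 = 2700/1679 in ≈ 1.608 in
Ia = 0.2S: 0.2·1.608 = 0.322 in (exactly 540/1679)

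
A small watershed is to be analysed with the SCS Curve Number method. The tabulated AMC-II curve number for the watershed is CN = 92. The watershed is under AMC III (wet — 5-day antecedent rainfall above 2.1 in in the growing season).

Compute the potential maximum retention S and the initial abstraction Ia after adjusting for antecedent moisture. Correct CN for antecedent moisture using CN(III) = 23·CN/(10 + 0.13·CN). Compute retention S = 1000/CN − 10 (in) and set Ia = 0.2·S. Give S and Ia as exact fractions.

S = 200/529 in ≈ 0.378 in; Ia = 40/529 in ≈ 0.076 in

Adjust CN=92 to AMC III: 23·92/(10 + 0.13·92) → 2116 ÷ (549/25) = 52900/549 ≈ 96.357
Max retention: S = 1000/(52900/549) − 10 = 200/529 in (≈ 0.378 in)
Ia = 0.2S: 0.2·0.378 = 0.076 in (exactly 40/529)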